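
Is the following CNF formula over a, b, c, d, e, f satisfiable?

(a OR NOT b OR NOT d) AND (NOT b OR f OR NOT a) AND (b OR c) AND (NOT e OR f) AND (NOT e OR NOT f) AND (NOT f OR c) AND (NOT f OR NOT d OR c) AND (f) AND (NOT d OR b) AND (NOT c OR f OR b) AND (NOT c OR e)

Unit clause (f) forces f = true.
Unit clause (NOT e) forces e = false.
Unit clause (c) forces c = true.
Now (NOT c) is unsatisfied and unit — conflict.
No assignment satisfies every clause.

No, unsatisfiable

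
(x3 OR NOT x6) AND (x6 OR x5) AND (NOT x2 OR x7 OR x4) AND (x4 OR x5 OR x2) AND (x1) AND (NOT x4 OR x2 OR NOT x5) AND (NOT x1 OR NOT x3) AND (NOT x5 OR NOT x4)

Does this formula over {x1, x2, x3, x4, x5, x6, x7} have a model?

Yes, satisfiable

The clause (x1) is unit, so x1 = true.
The clause (NOT x3) is unit, so x3 = false.
The clause (NOT x6) is unit, so x6 = false.
The clause (x5) is unit, so x5 = true.
The clause (NOT x4) is unit, so x4 = false.
Try x2 = false.
All clauses hold; x7 can take either value.
A satisfying assignment: x1=true,  x2=false,  x3=false,  x4=false,  x5=true,  x6=false,  x7=true.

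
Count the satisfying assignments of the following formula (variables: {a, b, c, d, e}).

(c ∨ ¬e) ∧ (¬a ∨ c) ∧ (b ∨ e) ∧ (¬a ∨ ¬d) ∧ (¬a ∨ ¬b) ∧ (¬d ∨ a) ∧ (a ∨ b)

4

There are 2^5 = 32 truth assignments over (a, b, c, d, e).
Split on a. With a = True, the clauses containing a are satisfied and ¬a drops from the rest; 1 of the 2^4 = 16 assignments to the other variables satisfy what remains.
With a = False, by the same count on the reduced clause set, 3 assignments work.
(One model: a=F, b=T, c=F, d=F, e=F.)
Total: 1 + 3 = 4.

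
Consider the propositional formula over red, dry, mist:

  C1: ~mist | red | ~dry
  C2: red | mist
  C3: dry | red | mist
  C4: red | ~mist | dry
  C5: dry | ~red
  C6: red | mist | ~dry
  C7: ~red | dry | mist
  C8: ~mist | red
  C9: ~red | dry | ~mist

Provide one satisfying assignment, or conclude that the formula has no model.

red: 1,  dry: 1,  mist: 1

Suppose red = 1.
(dry) alone gives dry = 1.
No clause remains; mist is free.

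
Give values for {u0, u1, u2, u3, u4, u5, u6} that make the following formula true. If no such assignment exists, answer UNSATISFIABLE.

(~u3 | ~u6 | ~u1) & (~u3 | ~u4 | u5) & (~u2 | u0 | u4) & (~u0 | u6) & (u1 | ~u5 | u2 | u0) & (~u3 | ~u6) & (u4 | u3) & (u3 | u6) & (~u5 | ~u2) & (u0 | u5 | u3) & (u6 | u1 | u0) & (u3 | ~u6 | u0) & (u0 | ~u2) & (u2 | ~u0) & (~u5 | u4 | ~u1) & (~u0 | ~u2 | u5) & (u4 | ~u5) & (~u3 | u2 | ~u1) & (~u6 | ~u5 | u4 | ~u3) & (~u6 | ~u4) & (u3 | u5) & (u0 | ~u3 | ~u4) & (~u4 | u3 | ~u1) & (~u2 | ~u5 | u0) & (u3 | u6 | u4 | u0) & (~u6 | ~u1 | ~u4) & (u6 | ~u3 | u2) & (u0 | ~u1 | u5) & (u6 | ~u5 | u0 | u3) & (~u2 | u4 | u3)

UNSATISFIABLE

Suppose u0 = 0.
(~u2) alone gives u2 = 0.
Suppose u1 = 1.
(~u3) alone gives u3 = 0.
(u4) alone gives u4 = 1.
But (~u4) is also a unit clause — contradiction.
So u1 must be the other value — set u1 = 0.
(~u5) alone gives u5 = 0.
(u3) alone gives u3 = 1.
(~u4) alone gives u4 = 0.
(~u6) alone gives u6 = 0.
But (u6) is also a unit clause — contradiction.
Neither u1 = 1 nor u1 = 0 works.
So u0 must be the other value — set u0 = 1.
(u6) alone gives u6 = 1.
(~u3) alone gives u3 = 0.
(u4) alone gives u4 = 1.
But (~u4) is also a unit clause — contradiction.
Neither u0 = 1 nor u0 = 0 works.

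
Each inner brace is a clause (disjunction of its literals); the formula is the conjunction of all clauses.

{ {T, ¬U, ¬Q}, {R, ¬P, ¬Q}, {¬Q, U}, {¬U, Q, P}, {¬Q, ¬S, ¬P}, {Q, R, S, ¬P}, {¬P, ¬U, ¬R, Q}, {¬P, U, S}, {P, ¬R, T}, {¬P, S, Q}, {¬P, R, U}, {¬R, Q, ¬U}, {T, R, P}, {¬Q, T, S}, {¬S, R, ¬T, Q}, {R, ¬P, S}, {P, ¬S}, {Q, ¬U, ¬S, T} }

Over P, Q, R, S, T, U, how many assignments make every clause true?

7

There are 2^6 = 64 truth assignments over (P, Q, R, S, T, U).
Split on R. With R = True, the clauses containing R are satisfied and ¬R drops from the rest; 5 of the 2^5 = 32 assignments to the other variables satisfy what remains.
With R = False, by the same count on the reduced clause set, 2 assignments work.
(One model: P=F, Q=F, R=F, S=F, T=T, U=F.)
Total: 5 + 2 = 7.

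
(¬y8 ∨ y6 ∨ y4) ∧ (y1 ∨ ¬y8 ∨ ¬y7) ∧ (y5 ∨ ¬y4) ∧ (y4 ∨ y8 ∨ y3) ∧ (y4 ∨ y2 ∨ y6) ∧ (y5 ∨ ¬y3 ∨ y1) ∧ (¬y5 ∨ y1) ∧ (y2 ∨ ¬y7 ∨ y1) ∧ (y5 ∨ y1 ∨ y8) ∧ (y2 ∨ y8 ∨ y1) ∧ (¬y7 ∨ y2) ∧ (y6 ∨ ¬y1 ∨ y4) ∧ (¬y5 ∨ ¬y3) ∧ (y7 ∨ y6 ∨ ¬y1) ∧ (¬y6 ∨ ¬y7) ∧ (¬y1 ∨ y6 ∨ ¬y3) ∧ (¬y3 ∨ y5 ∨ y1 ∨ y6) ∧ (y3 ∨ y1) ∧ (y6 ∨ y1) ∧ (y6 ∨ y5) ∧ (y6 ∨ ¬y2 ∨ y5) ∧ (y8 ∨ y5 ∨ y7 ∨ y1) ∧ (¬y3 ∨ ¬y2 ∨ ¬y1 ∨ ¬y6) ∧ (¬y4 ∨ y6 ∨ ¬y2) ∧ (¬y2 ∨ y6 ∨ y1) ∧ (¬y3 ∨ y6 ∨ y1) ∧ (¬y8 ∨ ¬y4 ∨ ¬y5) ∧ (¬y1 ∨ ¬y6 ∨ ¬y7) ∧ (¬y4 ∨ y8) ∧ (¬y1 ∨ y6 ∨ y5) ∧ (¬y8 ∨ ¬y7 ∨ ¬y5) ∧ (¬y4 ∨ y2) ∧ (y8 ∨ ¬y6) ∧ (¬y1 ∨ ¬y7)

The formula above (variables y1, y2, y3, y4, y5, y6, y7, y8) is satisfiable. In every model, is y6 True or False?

True

Suppose y6 = False.
From the singleton clause (y1), y1 = True.
From the singleton clause (y4), y4 = True.
From the singleton clause (y5), y5 = True.
From the singleton clause (¬y3), y3 = False.
From the singleton clause (y7), y7 = True.
That conflicts with the unit clause (¬y7).
So every satisfying assignment has y6 = True.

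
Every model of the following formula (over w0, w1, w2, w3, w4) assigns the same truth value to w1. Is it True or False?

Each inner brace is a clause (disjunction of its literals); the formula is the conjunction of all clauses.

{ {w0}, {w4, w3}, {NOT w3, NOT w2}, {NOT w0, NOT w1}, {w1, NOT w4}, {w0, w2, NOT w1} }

Suppose w1 = true.
From the singleton clause (w0), w0 = true.
But (NOT w0) is also a unit clause — contradiction.
So every satisfying assignment has w1 = False.

False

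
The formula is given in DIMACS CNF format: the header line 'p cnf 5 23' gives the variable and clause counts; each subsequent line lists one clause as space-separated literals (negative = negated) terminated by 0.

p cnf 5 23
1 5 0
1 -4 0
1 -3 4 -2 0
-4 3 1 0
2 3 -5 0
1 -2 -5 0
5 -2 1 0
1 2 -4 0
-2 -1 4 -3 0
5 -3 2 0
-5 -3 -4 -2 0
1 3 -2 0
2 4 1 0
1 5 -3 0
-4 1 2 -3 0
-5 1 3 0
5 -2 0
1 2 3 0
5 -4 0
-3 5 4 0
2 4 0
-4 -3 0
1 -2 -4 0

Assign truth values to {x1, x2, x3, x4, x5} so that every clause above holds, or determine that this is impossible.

x1 ↦ True, x2 ↦ True, x3 ↦ False, x4 ↦ False, x5 ↦ True

Case x1 = True:
Case x5 = True:
Case x2 = True:
Case x4 = False:
From the singleton clause (¬x3), x3 = False.
Every clause now holds.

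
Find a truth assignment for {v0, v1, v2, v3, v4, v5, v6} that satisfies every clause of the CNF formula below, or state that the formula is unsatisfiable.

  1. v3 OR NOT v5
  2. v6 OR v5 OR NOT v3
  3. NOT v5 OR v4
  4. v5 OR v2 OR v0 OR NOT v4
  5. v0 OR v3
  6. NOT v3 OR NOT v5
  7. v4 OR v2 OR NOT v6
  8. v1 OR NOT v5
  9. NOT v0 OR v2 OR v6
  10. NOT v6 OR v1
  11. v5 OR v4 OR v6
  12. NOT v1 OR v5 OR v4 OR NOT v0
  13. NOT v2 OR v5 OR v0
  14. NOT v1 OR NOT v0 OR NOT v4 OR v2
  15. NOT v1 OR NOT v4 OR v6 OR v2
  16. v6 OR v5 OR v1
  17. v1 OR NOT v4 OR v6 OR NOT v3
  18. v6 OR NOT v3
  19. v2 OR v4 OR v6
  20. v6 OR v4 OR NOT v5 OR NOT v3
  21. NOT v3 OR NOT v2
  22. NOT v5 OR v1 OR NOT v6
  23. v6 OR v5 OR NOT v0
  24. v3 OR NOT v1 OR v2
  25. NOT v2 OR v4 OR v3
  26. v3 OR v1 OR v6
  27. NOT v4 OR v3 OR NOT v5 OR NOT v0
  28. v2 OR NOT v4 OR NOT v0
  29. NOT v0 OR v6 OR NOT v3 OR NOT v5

Suppose v3 = false.
From the singleton clause (NOT v5), v5 = false.
From the singleton clause (v0), v0 = true.
From the singleton clause (v6), v6 = true.
From the singleton clause (v1), v1 = true.
From the singleton clause (v4), v4 = true.
From the singleton clause (v2), v2 = true.
This assignment satisfies each clause.

v0 ↦ true; v1 ↦ true; v2 ↦ true; v3 ↦ false; v4 ↦ true; v5 ↦ false; v6 ↦ true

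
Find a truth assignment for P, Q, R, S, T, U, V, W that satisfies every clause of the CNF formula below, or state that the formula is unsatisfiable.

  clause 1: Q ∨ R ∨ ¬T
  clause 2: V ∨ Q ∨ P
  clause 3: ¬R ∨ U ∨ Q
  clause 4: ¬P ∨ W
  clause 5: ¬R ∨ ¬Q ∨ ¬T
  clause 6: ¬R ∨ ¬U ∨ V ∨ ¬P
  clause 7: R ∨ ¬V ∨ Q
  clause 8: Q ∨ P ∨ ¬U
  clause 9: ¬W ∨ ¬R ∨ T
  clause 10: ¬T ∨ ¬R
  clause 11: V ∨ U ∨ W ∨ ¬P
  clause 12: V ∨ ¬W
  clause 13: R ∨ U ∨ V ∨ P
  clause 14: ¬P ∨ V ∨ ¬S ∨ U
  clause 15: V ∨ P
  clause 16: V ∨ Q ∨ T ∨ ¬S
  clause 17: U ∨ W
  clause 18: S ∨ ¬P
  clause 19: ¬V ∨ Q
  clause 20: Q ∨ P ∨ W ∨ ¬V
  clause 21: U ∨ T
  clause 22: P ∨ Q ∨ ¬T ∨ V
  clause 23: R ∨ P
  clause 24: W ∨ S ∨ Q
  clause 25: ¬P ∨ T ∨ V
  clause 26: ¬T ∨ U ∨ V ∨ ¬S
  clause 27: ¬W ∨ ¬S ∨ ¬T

Case P = False:
The clause (V) is unit, so V = True.
The clause (Q) is unit, so Q = True.
The clause (R) is unit, so R = True.
The clause (¬T) is unit, so T = False.
The clause (¬W) is unit, so W = False.
The clause (U) is unit, so U = True.
No clause remains; S is free.

P: False, Q: True, R: True, S: False, T: False, U: True, V: True, W: False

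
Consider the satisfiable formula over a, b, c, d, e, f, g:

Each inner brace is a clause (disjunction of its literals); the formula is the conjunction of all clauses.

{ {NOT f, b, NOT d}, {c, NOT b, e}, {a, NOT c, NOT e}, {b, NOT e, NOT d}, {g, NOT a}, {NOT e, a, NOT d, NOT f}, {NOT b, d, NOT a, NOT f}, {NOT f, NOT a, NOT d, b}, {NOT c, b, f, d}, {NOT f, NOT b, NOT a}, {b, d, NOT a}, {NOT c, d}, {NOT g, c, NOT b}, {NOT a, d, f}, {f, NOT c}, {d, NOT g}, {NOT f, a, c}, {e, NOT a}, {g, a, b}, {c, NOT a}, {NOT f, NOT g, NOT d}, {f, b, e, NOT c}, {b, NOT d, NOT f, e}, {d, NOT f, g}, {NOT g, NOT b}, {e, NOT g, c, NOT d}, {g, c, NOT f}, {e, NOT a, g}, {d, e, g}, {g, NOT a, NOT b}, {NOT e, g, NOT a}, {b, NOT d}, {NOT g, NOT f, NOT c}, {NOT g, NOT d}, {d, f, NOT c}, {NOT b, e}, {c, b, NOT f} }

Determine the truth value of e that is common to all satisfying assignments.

Suppose e = false.
(NOT a) alone gives a = false.
(NOT b) alone gives b = false.
(g) alone gives g = true.
(d) alone gives d = true.
That conflicts with the unit clause (NOT d).
So every satisfying assignment has e = True.

True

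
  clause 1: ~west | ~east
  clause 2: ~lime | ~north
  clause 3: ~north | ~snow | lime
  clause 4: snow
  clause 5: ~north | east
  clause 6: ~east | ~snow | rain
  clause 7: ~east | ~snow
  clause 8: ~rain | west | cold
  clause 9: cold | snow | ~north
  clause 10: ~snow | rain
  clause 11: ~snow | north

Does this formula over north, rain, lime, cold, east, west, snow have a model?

From the singleton clause (snow), snow = 1.
From the singleton clause (~east), east = 0.
From the singleton clause (~north), north = 0.
That conflicts with the unit clause (north).
No assignment satisfies every clause.

No, unsatisfiable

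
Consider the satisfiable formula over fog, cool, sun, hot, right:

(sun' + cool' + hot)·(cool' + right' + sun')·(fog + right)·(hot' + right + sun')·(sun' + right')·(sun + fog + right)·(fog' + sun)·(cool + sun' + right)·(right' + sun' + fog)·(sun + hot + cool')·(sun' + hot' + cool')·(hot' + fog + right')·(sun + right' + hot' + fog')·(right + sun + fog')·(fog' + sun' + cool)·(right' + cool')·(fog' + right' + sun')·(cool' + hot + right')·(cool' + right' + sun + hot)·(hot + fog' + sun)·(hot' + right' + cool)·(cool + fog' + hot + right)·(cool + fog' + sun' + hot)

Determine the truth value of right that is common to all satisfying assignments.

Suppose right = 0.
Unit clause (fog) forces fog = 1.
Unit clause (sun) forces sun = 1.
Unit clause (hot') forces hot = 0.
Unit clause (cool') forces cool = 0.
Now (cool) is unsatisfied and unit — conflict.
So every satisfying assignment has right = True.

True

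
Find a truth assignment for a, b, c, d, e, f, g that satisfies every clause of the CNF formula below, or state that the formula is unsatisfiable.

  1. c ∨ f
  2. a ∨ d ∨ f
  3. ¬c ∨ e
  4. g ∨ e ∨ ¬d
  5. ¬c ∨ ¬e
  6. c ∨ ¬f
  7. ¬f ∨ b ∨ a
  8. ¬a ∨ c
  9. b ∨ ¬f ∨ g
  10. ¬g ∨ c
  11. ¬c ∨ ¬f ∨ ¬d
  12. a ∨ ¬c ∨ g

Branch on c: set c = True.
(e) alone gives e = True.
Now (¬e) is unsatisfied and unit — conflict.
So c must be the other value — set c = False.
(f) alone gives f = True.
Now (¬f) is unsatisfied and unit — conflict.
Neither c = True nor c = False works.

UNSATISFIABLE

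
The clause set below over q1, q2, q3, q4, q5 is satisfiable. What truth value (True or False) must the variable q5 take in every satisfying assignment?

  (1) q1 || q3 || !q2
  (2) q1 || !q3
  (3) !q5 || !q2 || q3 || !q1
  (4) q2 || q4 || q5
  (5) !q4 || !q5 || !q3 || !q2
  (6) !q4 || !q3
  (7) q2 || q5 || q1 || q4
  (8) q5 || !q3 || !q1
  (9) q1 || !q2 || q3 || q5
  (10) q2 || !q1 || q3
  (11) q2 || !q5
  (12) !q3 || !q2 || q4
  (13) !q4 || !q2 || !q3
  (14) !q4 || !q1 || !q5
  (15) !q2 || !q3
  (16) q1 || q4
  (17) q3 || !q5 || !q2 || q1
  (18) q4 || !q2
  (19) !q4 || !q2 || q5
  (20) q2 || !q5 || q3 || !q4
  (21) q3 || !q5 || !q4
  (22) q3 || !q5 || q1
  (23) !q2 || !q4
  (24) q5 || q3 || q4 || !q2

False

Suppose q5 = true.
From the singleton clause (q2), q2 = true.
From the singleton clause (!q3), q3 = false.
From the singleton clause (q1), q1 = true.
Now (!q1) is unsatisfied and unit — conflict.
So every satisfying assignment has q5 = False.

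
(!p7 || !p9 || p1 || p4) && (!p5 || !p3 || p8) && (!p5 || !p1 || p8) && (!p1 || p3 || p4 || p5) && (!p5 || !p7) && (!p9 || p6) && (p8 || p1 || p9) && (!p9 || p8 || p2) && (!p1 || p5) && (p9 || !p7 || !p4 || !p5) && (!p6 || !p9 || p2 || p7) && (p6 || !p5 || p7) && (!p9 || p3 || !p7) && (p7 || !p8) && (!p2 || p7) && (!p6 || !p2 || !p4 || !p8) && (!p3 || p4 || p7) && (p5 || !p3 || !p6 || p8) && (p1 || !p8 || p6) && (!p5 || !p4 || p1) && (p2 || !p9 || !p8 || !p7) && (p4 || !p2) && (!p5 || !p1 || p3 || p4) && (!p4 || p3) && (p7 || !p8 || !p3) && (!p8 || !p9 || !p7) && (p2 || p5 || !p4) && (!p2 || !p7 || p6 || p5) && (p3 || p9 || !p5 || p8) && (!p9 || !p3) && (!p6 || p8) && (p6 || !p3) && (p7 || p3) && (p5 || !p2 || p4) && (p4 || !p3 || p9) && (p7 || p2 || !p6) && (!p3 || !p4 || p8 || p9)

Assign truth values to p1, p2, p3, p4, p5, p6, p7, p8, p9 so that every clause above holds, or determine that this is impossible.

Try p5 = false.
(!p1) alone gives p1 = false.
Try p9 = false.
(p8) alone gives p8 = true.
(p7) alone gives p7 = true.
(p6) alone gives p6 = true.
Try p2 = false.
(!p4) alone gives p4 = false.
(!p3) alone gives p3 = false.
Every clause now holds.

p1 ↦ false; p2 ↦ false; p3 ↦ false; p4 ↦ false; p5 ↦ false; p6 ↦ true; p7 ↦ true; p8 ↦ true; p9 ↦ false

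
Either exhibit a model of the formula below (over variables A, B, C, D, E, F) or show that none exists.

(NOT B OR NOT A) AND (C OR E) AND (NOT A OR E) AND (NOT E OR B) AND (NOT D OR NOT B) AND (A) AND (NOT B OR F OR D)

The clause (A) is unit, so A = true.
The clause (NOT B) is unit, so B = false.
The clause (E) is unit, so E = true.
But (NOT E) is also a unit clause — contradiction.

UNSATISFIABLE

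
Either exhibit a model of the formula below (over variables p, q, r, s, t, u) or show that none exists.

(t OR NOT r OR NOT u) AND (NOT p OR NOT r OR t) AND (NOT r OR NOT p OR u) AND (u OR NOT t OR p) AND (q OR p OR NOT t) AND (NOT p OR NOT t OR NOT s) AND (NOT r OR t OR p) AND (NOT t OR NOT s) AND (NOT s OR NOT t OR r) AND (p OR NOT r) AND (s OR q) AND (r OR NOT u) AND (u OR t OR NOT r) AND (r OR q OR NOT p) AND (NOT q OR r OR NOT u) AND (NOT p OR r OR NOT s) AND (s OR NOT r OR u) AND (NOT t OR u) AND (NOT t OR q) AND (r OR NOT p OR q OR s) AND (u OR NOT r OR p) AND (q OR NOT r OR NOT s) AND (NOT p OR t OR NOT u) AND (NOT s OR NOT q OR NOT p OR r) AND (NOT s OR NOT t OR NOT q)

p ↦ true, q ↦ true, r ↦ false, s ↦ false, t ↦ false, u ↦ false

Suppose t = false.
Suppose r = false.
(NOT u) alone gives u = false.
Suppose s = false.
(q) alone gives q = true.
No clause remains; p is free.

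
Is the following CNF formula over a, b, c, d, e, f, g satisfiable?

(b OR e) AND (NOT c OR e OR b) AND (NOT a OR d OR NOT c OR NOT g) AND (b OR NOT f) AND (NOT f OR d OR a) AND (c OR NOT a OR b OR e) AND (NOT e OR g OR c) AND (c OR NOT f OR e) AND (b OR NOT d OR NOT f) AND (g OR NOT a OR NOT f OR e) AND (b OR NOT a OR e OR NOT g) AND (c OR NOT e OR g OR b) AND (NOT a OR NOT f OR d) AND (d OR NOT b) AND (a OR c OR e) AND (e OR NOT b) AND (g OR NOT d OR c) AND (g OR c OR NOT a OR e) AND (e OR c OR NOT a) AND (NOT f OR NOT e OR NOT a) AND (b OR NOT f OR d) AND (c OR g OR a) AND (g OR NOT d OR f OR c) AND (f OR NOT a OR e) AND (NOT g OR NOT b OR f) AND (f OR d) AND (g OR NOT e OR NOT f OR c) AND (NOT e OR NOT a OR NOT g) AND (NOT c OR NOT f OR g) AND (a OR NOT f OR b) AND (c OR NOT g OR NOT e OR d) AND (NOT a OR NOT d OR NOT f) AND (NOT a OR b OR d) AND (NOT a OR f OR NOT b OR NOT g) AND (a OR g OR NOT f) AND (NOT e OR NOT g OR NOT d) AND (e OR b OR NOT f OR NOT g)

Yes, satisfiable

Branch on b: set b = false.
Unit clause (e) forces e = true.
Unit clause (NOT f) forces f = false.
Unit clause (d) forces d = true.
Unit clause (NOT g) forces g = false.
Unit clause (c) forces c = true.
Every clause is now satisfied; a is unconstrained.
A satisfying assignment: a=true,  b=false,  c=true,  d=true,  e=true,  f=false,  g=false.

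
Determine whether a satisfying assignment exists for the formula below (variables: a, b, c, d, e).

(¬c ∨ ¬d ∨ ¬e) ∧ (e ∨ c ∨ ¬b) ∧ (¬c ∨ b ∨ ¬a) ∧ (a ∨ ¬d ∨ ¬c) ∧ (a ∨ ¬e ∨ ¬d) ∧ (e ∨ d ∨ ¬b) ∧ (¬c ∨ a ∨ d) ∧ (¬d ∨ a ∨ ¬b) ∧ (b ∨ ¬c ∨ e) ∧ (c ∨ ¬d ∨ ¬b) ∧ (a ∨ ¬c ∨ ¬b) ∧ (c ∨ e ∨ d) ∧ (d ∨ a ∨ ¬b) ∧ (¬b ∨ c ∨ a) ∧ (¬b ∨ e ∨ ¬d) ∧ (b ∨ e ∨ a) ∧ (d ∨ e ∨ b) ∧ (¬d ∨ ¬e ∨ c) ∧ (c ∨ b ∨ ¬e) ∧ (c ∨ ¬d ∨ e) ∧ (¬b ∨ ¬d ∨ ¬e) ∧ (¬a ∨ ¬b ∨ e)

Satisfiable

Try c = False.
Try e = True.
Unit clause (¬d) forces d = False.
Unit clause (b) forces b = True.
Unit clause (a) forces a = True.
All clauses are satisfied.
A satisfying assignment: a=True, b=True, c=False, d=False, e=True.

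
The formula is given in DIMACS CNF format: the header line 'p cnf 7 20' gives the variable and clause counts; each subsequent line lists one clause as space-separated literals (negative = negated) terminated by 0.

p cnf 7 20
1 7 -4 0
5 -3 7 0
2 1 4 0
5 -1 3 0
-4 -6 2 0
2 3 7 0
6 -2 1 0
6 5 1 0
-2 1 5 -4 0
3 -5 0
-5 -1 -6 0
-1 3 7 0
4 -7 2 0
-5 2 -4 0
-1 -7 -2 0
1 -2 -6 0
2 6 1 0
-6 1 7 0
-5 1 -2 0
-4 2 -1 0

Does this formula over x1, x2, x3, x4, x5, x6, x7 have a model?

Satisfiable

Case x3 = True:
Case x5 = True:
Case x1 = True:
(¬x6) alone gives x6 = False.
Case x2 = False:
(¬x4) alone gives x4 = False.
(¬x7) alone gives x7 = False.
Every clause now holds.
A satisfying assignment: x1: True; x2: False; x3: True; x4: False; x5: True; x6: False; x7: False.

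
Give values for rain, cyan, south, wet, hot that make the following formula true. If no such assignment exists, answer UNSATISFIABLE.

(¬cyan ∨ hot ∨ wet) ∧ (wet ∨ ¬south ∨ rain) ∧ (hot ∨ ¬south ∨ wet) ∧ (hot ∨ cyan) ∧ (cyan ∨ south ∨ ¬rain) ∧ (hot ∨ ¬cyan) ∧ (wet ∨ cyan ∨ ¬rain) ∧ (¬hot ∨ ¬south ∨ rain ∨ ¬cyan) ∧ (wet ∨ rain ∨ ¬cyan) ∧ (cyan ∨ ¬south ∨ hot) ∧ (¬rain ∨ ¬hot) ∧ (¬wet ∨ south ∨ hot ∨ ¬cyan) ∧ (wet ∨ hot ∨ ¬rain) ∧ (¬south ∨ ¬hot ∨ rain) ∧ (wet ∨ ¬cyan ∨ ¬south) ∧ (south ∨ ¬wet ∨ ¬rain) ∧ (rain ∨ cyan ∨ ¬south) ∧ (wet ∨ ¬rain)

rain=False; cyan=True; south=False; wet=True; hot=True

Try hot = True.
(¬rain) alone gives rain = False.
(¬south) alone gives south = False.
Try wet = True.
All clauses hold; cyan can take either value.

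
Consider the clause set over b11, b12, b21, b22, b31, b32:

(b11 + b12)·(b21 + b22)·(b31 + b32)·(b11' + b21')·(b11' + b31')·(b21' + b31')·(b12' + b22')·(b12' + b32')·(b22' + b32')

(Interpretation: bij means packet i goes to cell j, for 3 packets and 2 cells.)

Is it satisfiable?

Branch on b11: set b11 = 1.
The clause (b21') is unit, so b21 = 0.
The clause (b22) is unit, so b22 = 1.
The clause (b31') is unit, so b31 = 0.
The clause (b32) is unit, so b32 = 1.
Now (b32') is unsatisfied and unit — conflict.
Undo b11 and try b11 = 0.
The clause (b12) is unit, so b12 = 1.
The clause (b22') is unit, so b22 = 0.
The clause (b21) is unit, so b21 = 1.
The clause (b31') is unit, so b31 = 0.
The clause (b32) is unit, so b32 = 1.
Now (b32') is unsatisfied and unit — conflict.
Either choice for b11 ends in contradiction.
No assignment satisfies every clause.

No, unsatisfiable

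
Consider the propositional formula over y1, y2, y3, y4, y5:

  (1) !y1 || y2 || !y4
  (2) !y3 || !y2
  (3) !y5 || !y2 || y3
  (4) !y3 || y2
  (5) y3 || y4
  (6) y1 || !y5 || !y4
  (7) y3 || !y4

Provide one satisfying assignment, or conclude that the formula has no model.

Case y3 = false:
(y4) alone gives y4 = true.
That conflicts with the unit clause (!y4).
So y3 must be the other value — set y3 = true.
(!y2) alone gives y2 = false.
That conflicts with the unit clause (y2).
Both values of y3 lead to a conflict.

UNSATISFIABLE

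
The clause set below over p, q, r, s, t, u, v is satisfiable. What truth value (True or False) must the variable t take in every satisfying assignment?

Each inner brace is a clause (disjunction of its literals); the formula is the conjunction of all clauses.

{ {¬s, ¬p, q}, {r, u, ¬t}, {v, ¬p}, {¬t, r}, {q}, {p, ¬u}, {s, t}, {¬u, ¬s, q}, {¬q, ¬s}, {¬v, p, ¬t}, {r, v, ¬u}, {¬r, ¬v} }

True

Suppose t = False.
(q) alone gives q = True.
(s) alone gives s = True.
That conflicts with the unit clause (¬s).
So every satisfying assignment has t = True.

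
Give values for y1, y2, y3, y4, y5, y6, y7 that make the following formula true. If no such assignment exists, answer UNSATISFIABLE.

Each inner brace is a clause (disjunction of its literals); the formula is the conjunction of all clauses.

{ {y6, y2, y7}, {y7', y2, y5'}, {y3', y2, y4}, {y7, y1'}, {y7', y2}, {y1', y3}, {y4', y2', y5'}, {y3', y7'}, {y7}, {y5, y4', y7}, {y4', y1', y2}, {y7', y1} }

The clause (y7) is unit, so y7 = 1.
The clause (y2) is unit, so y2 = 1.
The clause (y3') is unit, so y3 = 0.
The clause (y1') is unit, so y1 = 0.
But (y1) is also a unit clause — contradiction.

UNSATISFIABLE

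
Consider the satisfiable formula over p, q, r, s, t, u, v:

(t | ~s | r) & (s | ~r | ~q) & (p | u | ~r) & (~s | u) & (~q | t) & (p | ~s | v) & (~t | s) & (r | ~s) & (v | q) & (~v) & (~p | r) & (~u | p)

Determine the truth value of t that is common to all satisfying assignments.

Suppose t = 0.
(~q) alone gives q = 0.
(v) alone gives v = 1.
That conflicts with the unit clause (~v).
So every satisfying assignment has t = True.

True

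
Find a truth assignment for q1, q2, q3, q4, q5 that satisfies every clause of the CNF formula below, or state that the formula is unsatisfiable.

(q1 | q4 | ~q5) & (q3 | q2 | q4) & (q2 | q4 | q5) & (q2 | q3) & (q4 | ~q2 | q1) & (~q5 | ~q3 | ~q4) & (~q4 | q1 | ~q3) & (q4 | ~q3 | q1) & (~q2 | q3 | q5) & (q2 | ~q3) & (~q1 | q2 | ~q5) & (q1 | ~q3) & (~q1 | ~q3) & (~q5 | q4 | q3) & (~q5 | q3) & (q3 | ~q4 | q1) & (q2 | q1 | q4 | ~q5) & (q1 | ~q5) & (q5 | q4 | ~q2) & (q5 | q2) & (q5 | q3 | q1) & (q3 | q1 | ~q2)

Suppose q2 = 1.
Suppose q4 = 1.
Suppose q5 = 0.
(q3) alone gives q3 = 1.
(q1) alone gives q1 = 1.
That conflicts with the unit clause (~q1).
Backtrack on q5: now try q5 = 1.
(~q3) alone gives q3 = 0.
That conflicts with the unit clause (q3).
Either choice for q5 ends in contradiction.
Backtrack on q4: now try q4 = 0.
(q1) alone gives q1 = 1.
(~q3) alone gives q3 = 0.
(q5) alone gives q5 = 1.
That conflicts with the unit clause (~q5).
Either choice for q4 ends in contradiction.
Backtrack on q2: now try q2 = 0.
(q3) alone gives q3 = 1.
That conflicts with the unit clause (~q3).
Either choice for q2 ends in contradiction.

UNSATISFIABLE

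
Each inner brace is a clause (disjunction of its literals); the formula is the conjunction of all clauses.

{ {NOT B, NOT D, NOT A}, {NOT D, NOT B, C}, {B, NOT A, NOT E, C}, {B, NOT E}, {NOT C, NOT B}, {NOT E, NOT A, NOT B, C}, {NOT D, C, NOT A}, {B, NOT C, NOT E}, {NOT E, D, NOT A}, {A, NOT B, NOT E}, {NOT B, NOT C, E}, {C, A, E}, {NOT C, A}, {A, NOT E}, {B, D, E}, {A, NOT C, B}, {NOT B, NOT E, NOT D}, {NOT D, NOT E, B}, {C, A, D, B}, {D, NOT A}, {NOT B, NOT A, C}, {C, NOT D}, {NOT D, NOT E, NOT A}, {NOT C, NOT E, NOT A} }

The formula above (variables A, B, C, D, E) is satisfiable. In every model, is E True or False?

Suppose E = true.
The clause (B) is unit, so B = true.
The clause (NOT C) is unit, so C = false.
The clause (NOT D) is unit, so D = false.
The clause (NOT A) is unit, so A = false.
Now (A) is unsatisfied and unit — conflict.
So every satisfying assignment has E = False.

False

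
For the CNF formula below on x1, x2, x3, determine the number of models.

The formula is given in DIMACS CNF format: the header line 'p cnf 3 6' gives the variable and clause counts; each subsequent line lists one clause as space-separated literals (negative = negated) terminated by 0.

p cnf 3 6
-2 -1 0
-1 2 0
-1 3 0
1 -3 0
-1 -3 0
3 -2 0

There are 2^3 = 8 truth assignments over (x1, x2, x3).
Split on x3. With x3 = True, the clauses containing x3 are satisfied and ¬x3 drops from the rest; 0 of the 2^2 = 4 assignments to the other variables satisfy what remains.
With x3 = False, by the same count on the reduced clause set, 1 assignment works.
(One model: x1=F, x2=F, x3=F.)
Total: 0 + 1 = 1.

1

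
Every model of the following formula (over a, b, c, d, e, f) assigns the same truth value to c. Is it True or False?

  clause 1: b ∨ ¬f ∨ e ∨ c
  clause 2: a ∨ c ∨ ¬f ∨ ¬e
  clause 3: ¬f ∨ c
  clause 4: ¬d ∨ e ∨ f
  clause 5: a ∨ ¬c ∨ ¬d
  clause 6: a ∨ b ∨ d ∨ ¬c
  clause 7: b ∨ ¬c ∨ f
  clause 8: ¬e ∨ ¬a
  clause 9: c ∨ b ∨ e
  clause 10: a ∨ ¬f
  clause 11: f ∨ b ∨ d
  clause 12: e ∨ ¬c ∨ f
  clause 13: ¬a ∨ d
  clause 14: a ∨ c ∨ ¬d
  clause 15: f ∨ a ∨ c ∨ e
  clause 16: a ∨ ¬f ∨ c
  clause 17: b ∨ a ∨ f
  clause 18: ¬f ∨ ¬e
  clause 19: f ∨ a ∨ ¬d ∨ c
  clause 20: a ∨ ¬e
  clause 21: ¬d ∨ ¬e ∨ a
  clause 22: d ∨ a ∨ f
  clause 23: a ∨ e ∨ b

True

Suppose c = False.
The clause (¬f) is unit, so f = False.
Suppose d = False.
The clause (b) is unit, so b = True.
The clause (¬a) is unit, so a = False.
But (a) is also a unit clause — contradiction.
Undo d and try d = True.
The clause (e) is unit, so e = True.
The clause (¬a) is unit, so a = False.
But (a) is also a unit clause — contradiction.
Neither d = True nor d = False works.
So every satisfying assignment has c = True.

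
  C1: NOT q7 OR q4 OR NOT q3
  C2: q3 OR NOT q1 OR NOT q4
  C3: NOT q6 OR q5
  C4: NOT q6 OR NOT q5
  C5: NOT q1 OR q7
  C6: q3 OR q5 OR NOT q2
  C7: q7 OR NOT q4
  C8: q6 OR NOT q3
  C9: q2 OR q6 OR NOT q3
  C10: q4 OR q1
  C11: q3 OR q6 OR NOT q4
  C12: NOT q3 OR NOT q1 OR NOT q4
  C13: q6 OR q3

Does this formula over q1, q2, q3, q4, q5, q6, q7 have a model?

Suppose q6 = false.
The clause (NOT q3) is unit, so q3 = false.
But (q3) is also a unit clause — contradiction.
So q6 must be the other value — set q6 = true.
The clause (q5) is unit, so q5 = true.
But (NOT q5) is also a unit clause — contradiction.
Neither q6 = true nor q6 = false works.
No assignment satisfies every clause.

No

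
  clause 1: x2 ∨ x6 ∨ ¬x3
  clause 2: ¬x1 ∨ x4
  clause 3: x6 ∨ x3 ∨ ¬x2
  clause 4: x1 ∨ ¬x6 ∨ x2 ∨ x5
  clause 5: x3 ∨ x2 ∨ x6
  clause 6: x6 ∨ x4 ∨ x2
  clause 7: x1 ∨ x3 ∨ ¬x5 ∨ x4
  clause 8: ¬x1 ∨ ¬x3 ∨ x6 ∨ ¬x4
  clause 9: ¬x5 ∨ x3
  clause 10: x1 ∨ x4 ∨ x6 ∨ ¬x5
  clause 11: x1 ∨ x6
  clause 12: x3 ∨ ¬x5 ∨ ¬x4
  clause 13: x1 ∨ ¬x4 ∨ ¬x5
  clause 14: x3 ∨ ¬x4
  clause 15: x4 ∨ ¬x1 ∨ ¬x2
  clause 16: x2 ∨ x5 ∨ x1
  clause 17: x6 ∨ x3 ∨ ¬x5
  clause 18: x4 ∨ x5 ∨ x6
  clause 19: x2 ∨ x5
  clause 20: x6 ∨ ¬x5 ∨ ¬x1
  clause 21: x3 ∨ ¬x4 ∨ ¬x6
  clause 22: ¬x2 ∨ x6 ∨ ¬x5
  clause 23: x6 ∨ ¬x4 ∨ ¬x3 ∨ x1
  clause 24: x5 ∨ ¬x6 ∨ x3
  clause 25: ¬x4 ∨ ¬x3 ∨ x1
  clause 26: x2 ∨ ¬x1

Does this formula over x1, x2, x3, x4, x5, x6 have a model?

Yes

Suppose x1 = False.
The clause (x6) is unit, so x6 = True.
Suppose x2 = True.
Suppose x5 = False.
The clause (x3) is unit, so x3 = True.
The clause (¬x4) is unit, so x4 = False.
All clauses are satisfied.
A satisfying assignment: x1 ↦ False,  x2 ↦ True,  x3 ↦ True,  x4 ↦ False,  x5 ↦ False,  x6 ↦ True.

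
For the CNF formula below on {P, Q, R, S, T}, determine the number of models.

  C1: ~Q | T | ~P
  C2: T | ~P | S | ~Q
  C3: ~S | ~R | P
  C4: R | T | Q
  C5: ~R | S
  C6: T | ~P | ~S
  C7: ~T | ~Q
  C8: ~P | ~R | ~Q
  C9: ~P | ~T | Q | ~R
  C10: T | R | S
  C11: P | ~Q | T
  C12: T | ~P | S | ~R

4

There are 2^5 = 32 truth assignments over (P, Q, R, S, T).
Split on R. With R = 1, the clauses containing R are satisfied and ~R drops from the rest; 0 of the 2^4 = 16 assignments to the other variables satisfy what remains.
With R = 0, by the same count on the reduced clause set, 4 assignments work.
(One model: P=F, Q=F, R=F, S=F, T=T.)
Total: 0 + 4 = 4.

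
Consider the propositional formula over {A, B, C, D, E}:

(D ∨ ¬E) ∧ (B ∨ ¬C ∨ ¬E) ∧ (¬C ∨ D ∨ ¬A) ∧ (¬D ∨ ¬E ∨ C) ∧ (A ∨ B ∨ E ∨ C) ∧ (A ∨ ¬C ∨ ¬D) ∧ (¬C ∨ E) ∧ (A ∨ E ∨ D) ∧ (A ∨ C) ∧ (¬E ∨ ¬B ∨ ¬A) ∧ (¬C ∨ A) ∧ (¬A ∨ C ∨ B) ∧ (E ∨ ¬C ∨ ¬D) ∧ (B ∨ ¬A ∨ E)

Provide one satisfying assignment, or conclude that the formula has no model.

A ↦ True,  B ↦ True,  C ↦ False,  D ↦ True,  E ↦ False

Branch on D: set D = True.
Branch on E: set E = False.
(¬C) alone gives C = False.
(A) alone gives A = True.
(B) alone gives B = True.
Every clause now holds.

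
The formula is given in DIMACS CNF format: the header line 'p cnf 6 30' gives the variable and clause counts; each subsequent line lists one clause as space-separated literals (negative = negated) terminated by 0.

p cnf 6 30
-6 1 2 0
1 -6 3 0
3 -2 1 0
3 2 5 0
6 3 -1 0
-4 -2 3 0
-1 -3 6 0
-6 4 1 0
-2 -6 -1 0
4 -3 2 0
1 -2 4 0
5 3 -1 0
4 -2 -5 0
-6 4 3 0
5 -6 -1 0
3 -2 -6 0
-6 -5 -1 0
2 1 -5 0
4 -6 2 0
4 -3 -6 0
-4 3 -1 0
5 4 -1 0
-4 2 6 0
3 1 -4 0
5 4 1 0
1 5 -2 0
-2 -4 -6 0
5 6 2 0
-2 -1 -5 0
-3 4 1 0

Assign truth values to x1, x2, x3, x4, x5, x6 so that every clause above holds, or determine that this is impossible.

Suppose x6 = False.
Suppose x3 = True.
From the singleton clause (¬x1), x1 = False.
From the singleton clause (x4), x4 = True.
From the singleton clause (x2), x2 = True.
From the singleton clause (x5), x5 = True.
This assignment satisfies each clause.

x1 ↦ False, x2 ↦ True, x3 ↦ True, x4 ↦ True, x5 ↦ True, x6 ↦ False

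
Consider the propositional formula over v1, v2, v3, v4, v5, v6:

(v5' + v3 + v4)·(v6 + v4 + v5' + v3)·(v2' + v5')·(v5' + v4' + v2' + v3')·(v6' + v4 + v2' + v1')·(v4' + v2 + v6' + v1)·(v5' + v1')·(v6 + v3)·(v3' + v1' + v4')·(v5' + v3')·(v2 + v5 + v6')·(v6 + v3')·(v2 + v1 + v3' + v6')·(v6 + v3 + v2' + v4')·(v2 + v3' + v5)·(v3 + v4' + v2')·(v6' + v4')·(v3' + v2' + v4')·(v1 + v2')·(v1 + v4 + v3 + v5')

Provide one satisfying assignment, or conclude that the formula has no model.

UNSATISFIABLE

Try v2 = 0.
Try v5 = 0.
(v6') alone gives v6 = 0.
(v3) alone gives v3 = 1.
But (v3') is also a unit clause — contradiction.
Undo v5 and try v5 = 1.
(v1') alone gives v1 = 0.
(v3') alone gives v3 = 0.
(v4) alone gives v4 = 1.
(v6') alone gives v6 = 0.
But (v6) is also a unit clause — contradiction.
Neither v5 = 1 nor v5 = 0 works.
Undo v2 and try v2 = 1.
(v5') alone gives v5 = 0.
(v1) alone gives v1 = 1.
Try v6 = 0.
(v3) alone gives v3 = 1.
But (v3') is also a unit clause — contradiction.
Undo v6 and try v6 = 1.
(v4) alone gives v4 = 1.
But (v4') is also a unit clause — contradiction.
Neither v6 = 1 nor v6 = 0 works.
Neither v2 = 1 nor v2 = 0 works.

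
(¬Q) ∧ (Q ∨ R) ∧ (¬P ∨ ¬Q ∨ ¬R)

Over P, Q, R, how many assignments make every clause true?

2

There are 2^3 = 8 truth assignments over (P, Q, R).
Check each against the 3 clauses (columns in the order P, Q, R):
  F F F  ✗ fails (Q ∨ R)
  F F T  ✓ satisfies all
  F T F  ✗ fails (¬Q)
  F T T  ✗ fails (¬Q)
  T F F  ✗ fails (Q ∨ R)
  T F T  ✓ satisfies all
  T T F  ✗ fails (¬Q)
  T T T  ✗ fails (¬Q)
2 of the 8 rows are models.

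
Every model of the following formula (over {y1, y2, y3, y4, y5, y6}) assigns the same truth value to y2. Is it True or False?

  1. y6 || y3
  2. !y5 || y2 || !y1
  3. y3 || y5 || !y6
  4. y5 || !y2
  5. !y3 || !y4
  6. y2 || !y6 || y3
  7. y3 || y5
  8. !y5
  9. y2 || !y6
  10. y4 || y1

False

Suppose y2 = true.
The clause (y5) is unit, so y5 = true.
But (!y5) is also a unit clause — contradiction.
So every satisfying assignment has y2 = False.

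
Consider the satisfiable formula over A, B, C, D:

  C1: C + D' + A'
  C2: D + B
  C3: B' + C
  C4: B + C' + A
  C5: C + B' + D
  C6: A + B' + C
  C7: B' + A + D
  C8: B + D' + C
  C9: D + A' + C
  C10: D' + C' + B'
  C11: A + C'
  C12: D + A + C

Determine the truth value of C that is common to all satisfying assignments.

Suppose C = 0.
(B') alone gives B = 0.
(D) alone gives D = 1.
But (D') is also a unit clause — contradiction.
So every satisfying assignment has C = True.

True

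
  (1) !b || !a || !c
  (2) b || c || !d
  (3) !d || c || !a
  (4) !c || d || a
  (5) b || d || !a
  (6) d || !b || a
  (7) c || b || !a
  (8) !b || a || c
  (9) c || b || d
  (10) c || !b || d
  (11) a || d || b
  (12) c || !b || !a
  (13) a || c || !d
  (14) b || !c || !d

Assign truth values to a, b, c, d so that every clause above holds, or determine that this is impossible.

a: false,  b: true,  c: true,  d: true

Try b = true.
Try a = false.
Unit clause (d) forces d = true.
Unit clause (c) forces c = true.
All clauses are satisfied.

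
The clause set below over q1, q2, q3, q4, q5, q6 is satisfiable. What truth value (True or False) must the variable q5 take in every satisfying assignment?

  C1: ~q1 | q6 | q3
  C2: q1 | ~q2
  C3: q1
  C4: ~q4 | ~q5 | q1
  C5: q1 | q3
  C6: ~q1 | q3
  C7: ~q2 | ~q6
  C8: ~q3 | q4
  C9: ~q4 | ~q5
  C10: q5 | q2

False

Suppose q5 = 1.
Unit clause (q1) forces q1 = 1.
Unit clause (q3) forces q3 = 1.
Unit clause (q4) forces q4 = 1.
That conflicts with the unit clause (~q4).
So every satisfying assignment has q5 = False.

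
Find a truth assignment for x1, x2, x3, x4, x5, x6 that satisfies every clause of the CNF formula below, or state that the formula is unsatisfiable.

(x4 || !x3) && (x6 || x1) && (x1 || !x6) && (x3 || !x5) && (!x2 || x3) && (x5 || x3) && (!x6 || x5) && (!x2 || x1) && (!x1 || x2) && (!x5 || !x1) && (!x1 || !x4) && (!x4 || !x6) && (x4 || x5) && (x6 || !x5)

Suppose x4 = true.
Unit clause (!x1) forces x1 = false.
Unit clause (x6) forces x6 = true.
That conflicts with the unit clause (!x6).
Backtrack on x4: now try x4 = false.
Unit clause (!x3) forces x3 = false.
Unit clause (!x5) forces x5 = false.
That conflicts with the unit clause (x5).
Neither x4 = true nor x4 = false works.

UNSATISFIABLE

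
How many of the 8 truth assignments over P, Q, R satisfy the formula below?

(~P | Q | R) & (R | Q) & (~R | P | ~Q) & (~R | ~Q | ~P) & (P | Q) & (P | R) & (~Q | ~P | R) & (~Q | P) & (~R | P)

1

There are 2^3 = 8 truth assignments over (P, Q, R).
Check each against the 9 clauses (columns in the order P, Q, R):
  F F F  ✗ fails (R | Q)
  F F T  ✗ fails (P | Q)
  F T F  ✗ fails (P | R)
  F T T  ✗ fails (~R | P | ~Q)
  T F F  ✗ fails (~P | Q | R)
  T F T  ✓ satisfies all
  T T F  ✗ fails (~Q | ~P | R)
  T T T  ✗ fails (~R | ~Q | ~P)
1 of the 8 rows is a model.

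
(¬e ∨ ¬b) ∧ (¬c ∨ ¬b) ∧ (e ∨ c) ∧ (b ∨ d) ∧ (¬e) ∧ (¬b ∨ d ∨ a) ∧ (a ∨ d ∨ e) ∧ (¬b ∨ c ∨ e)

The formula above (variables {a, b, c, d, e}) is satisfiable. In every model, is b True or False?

False

Suppose b = True.
(¬e) alone gives e = False.
(¬c) alone gives c = False.
But (c) is also a unit clause — contradiction.
So every satisfying assignment has b = False.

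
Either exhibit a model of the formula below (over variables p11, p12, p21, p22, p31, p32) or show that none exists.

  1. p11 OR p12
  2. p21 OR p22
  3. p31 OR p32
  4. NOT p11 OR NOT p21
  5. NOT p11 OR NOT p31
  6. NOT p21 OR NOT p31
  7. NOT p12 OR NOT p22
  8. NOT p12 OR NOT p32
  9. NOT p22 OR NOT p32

UNSATISFIABLE

Try p11 = true.
From the singleton clause (NOT p21), p21 = false.
From the singleton clause (p22), p22 = true.
From the singleton clause (NOT p31), p31 = false.
From the singleton clause (p32), p32 = true.
But (NOT p32) is also a unit clause — contradiction.
That branch fails; take p11 = false instead.
From the singleton clause (p12), p12 = true.
From the singleton clause (NOT p22), p22 = false.
From the singleton clause (p21), p21 = true.
From the singleton clause (NOT p31), p31 = false.
From the singleton clause (p32), p32 = true.
But (NOT p32) is also a unit clause — contradiction.
Both values of p11 lead to a conflict.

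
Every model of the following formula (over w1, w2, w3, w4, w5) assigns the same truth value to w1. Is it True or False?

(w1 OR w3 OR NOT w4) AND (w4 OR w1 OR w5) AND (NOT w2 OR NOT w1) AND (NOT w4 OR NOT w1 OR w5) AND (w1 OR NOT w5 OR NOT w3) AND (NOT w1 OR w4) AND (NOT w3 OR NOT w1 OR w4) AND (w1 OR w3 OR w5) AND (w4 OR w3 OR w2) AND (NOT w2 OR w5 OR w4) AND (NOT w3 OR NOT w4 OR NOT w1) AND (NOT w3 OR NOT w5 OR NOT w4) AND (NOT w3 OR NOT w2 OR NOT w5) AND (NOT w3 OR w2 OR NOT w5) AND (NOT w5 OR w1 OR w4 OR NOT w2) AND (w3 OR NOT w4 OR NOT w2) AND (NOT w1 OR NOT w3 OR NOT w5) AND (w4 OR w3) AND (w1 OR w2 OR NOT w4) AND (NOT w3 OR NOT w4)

Suppose w1 = false.
Try w3 = true.
The clause (NOT w5) is unit, so w5 = false.
The clause (w4) is unit, so w4 = true.
Now (NOT w4) is unsatisfied and unit — conflict.
Backtrack on w3: now try w3 = false.
The clause (NOT w4) is unit, so w4 = false.
Now (w4) is unsatisfied and unit — conflict.
Either choice for w3 ends in contradiction.
So every satisfying assignment has w1 = True.

True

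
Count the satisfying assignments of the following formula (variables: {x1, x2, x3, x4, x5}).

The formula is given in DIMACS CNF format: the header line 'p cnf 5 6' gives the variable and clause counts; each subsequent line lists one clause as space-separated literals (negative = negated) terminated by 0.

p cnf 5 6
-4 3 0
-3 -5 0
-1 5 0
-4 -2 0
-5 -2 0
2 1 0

There are 2^5 = 32 truth assignments over (x1, x2, x3, x4, x5).
Split on x3. With x3 = True, the clauses containing x3 are satisfied and ¬x3 drops from the rest; 1 of the 2^4 = 16 assignments to the other variables satisfy what remains.
With x3 = False, by the same count on the reduced clause set, 2 assignments work.
Total: 1 + 2 = 3.

3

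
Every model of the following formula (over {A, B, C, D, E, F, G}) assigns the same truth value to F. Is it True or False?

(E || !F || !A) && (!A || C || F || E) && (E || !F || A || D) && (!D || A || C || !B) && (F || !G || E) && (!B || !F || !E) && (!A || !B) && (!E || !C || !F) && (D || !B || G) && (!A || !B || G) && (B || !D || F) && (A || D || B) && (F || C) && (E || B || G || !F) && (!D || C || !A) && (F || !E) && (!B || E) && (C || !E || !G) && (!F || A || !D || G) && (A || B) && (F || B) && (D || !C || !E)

True

Suppose F = false.
(C) alone gives C = true.
(!E) alone gives E = false.
(!G) alone gives G = false.
(!B) alone gives B = false.
Now (B) is unsatisfied and unit — conflict.
So every satisfying assignment has F = True.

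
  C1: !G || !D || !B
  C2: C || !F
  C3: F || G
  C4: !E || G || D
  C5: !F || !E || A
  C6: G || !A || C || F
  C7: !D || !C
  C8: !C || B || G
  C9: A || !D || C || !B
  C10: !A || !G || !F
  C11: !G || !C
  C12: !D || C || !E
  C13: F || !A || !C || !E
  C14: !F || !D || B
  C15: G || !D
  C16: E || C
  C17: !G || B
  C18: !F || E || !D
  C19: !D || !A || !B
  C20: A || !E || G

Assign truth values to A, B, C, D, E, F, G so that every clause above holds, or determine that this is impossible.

A ↦ false,  B ↦ true,  C ↦ true,  D ↦ false,  E ↦ false,  F ↦ true,  G ↦ false

Case C = true:
The clause (!D) is unit, so D = false.
The clause (!G) is unit, so G = false.
The clause (F) is unit, so F = true.
The clause (!E) is unit, so E = false.
The clause (B) is unit, so B = true.
Every clause is now satisfied; A is unconstrained.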